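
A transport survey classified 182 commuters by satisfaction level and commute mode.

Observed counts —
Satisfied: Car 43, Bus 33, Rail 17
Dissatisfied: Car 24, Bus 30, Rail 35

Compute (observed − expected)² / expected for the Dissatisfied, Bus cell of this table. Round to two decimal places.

Row total (Dissatisfied) = 89; column total (Bus) = 63; N = 182.
Expected count E = 89 × 63 / 182 = 30.808.
Contribution = (O − E)²/E = (30 − 30.808)² / 30.808 = 0.02.

0.02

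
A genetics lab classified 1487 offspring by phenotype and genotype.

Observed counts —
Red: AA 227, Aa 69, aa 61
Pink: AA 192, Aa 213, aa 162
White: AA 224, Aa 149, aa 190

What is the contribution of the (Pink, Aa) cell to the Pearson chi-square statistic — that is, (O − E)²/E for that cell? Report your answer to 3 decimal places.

14.406

Row total (Pink) = 567; column total (Aa) = 431; N = 1487.
Expected count E = 567 × 431 / 1487 = 164.34230.
Contribution = (O − E)²/E = (213 − 164.34230)² / 164.34230 = 14.406.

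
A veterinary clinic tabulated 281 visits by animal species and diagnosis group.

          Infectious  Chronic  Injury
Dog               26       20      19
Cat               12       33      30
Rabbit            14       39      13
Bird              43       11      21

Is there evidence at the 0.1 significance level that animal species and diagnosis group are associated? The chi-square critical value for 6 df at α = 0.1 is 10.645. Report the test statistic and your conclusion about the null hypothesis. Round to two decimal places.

48.83; reject H₀

Row totals: 65, 75, 66, 75. Column totals: 95, 103, 83. Grand total N = 281.
Expected counts (row total × column total / N):
  Dog, Infectious: 65×95/281 = 21.975
  Dog, Chronic: 65×103/281 = 23.826
  Dog, Injury: 65×83/281 = 19.199
  Cat, Infectious: 75×95/281 = 25.356
  Cat, Chronic: 75×103/281 = 27.491
  Cat, Injury: 75×83/281 = 22.153
  Rabbit, Infectious: 66×95/281 = 22.313
  Rabbit, Chronic: 66×103/281 = 24.192
  Rabbit, Injury: 66×83/281 = 19.495
  Bird, Infectious: 75×95/281 = 25.356
  Bird, Chronic: 75×103/281 = 27.491
  Bird, Injury: 75×83/281 = 22.153
Contributions (O − E)²/E:
  (26 − 21.975)²/21.975 = 0.7372
  (20 − 23.826)²/23.826 = 0.6144
  (19 − 19.199)²/19.199 = 0.0021
  (12 − 25.356)²/25.356 = 7.0351
  (33 − 27.491)²/27.491 = 1.1040
  (30 − 22.153)²/22.153 = 2.7796
  (14 − 22.313)²/22.313 = 3.0971
  (39 − 24.192)²/24.192 = 9.0640
  (13 − 19.495)²/19.495 = 2.1639
  (43 − 25.356)²/25.356 = 12.2776
  (11 − 27.491)²/27.491 = 9.8924
  (21 − 22.153)²/22.153 = 0.0600
χ² = 0.7372 + 0.6144 + 0.0021 + 7.0351 + 1.1040 + 2.7796 + 3.0971 + 9.0640 + 2.1639 + 12.2776 + 9.8924 + 0.0600 = 48.83
df = (4−1)(3−1) = 6. Since 48.83 > 10.645, reject the null hypothesis of independence at α = 0.1.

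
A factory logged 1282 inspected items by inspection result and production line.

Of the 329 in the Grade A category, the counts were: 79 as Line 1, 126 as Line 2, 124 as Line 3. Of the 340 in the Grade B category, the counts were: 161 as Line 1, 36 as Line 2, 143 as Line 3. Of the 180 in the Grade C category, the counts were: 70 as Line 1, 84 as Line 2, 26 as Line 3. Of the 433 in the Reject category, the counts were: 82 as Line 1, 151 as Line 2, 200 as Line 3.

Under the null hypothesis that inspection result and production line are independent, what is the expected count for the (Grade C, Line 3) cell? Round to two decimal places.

69.22

Row total (Grade C) = 180; column total (Line 3) = 493; grand total N = 1282.
Expected count = (row total × column total) / N = 180 × 493 / 1282 = 69.22.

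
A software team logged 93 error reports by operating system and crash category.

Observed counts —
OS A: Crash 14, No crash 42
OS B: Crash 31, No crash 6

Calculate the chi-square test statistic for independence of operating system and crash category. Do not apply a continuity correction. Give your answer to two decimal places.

30.83

Row totals: 56, 37. Column totals: 45, 48. Grand total N = 93.
Expected counts (row total × column total / N):
  OS A, Crash: 56×45/93 = 27.097
  OS A, No crash: 56×48/93 = 28.903
  OS B, Crash: 37×45/93 = 17.903
  OS B, No crash: 37×48/93 = 19.097
Contributions (O − E)²/E:
  (14 − 27.097)²/27.097 = 6.3303
  (42 − 28.903)²/28.903 = 5.9347
  (31 − 17.903)²/17.903 = 9.5812
  (6 − 19.097)²/19.097 = 8.9821
χ² = 6.3303 + 5.9347 + 9.5812 + 8.9821 = 30.83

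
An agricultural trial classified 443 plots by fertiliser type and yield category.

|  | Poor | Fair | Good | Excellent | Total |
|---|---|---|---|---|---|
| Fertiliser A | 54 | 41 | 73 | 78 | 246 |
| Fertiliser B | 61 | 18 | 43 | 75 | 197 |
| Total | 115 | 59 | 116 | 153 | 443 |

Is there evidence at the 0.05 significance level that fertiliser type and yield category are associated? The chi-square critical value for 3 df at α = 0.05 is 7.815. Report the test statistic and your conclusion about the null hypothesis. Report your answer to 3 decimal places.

11.936; reject H₀

Grand total N = 443.
Expected counts (row total × column total / N):
  Fertiliser A, Poor: 246×115/443 = 63.8600
  Fertiliser A, Fair: 246×59/443 = 32.7630
  Fertiliser A, Good: 246×116/443 = 64.4153
  Fertiliser A, Excellent: 246×153/443 = 84.9616
  Fertiliser B, Poor: 197×115/443 = 51.1400
  Fertiliser B, Fair: 197×59/443 = 26.2370
  Fertiliser B, Good: 197×116/443 = 51.5847
  Fertiliser B, Excellent: 197×153/443 = 68.0384
Contributions (O − E)²/E:
  (54 − 63.8600)²/63.8600 = 1.5224
  (41 − 32.7630)²/32.7630 = 2.0709
  (73 − 64.4153)²/64.4153 = 1.1441
  (78 − 84.9616)²/84.9616 = 0.5704
  (61 − 51.1400)²/51.1400 = 1.9010
  (18 − 26.2370)²/26.2370 = 2.5860
  (43 − 51.5847)²/51.5847 = 1.4287
  (75 − 68.0384)²/68.0384 = 0.7123
χ² = 1.5224 + 2.0709 + 1.1441 + 0.5704 + 1.9010 + 2.5860 + 1.4287 + 0.7123 = 11.936
df = (2−1)(4−1) = 3. Since 11.936 > 7.815, reject the null hypothesis of independence at α = 0.05.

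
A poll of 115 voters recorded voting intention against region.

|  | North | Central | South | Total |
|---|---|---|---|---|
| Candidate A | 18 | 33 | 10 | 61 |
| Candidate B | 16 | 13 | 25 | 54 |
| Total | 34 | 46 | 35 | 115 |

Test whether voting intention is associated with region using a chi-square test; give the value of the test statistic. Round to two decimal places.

Grand total N = 115.
Expected counts (row total × column total / N):
  Candidate A, North: 61×34/115 = 18.035
  Candidate A, Central: 61×46/115 = 24.400
  Candidate A, South: 61×35/115 = 18.565
  Candidate B, North: 54×34/115 = 15.965
  Candidate B, Central: 54×46/115 = 21.600
  Candidate B, South: 54×35/115 = 16.435
Contributions (O − E)²/E:
  (18 − 18.035)²/18.035 = 0.0001
  (33 − 24.400)²/24.400 = 3.0311
  (10 − 18.565)²/18.565 = 3.9515
  (16 − 15.965)²/15.965 = 0.0001
  (13 − 21.600)²/21.600 = 3.4241
  (25 − 16.435)²/16.435 = 4.4636
χ² = 0.0001 + 3.0311 + 3.9515 + 0.0001 + 3.4241 + 4.4636 = 14.87

14.87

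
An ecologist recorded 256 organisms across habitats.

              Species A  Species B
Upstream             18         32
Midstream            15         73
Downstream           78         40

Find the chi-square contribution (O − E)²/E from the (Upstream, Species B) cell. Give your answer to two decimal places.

Row total (Upstream) = 50; column total (Species B) = 145; N = 256.
Expected count E = 50 × 145 / 256 = 28.320.
Contribution = (O − E)²/E = (32 − 28.320)² / 28.320 = 0.48.

0.48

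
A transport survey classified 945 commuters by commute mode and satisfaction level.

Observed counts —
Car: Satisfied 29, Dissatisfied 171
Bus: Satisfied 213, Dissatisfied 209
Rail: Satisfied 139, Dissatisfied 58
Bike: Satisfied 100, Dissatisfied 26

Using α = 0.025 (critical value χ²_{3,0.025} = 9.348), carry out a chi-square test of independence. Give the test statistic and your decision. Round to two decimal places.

177.37; reject H₀

Row totals: 200, 422, 197, 126. Column totals: 481, 464. Grand total N = 945.
Expected counts (row total × column total / N):
  Car, Satisfied: 200×481/945 = 101.7989
  Car, Dissatisfied: 200×464/945 = 98.2011
  Bus, Satisfied: 422×481/945 = 214.7958
  Bus, Dissatisfied: 422×464/945 = 207.2042
  Rail, Satisfied: 197×481/945 = 100.2720
  Rail, Dissatisfied: 197×464/945 = 96.7280
  Bike, Satisfied: 126×481/945 = 64.1333
  Bike, Dissatisfied: 126×464/945 = 61.8667
Contributions (O − E)²/E:
  (29 − 101.7989)²/101.7989 = 52.0603
  (171 − 98.2011)²/98.2011 = 53.9676
  (213 − 214.7958)²/214.7958 = 0.0150
  (209 − 207.2042)²/207.2042 = 0.0156
  (139 − 100.2720)²/100.2720 = 14.9579
  (58 − 96.7280)²/96.7280 = 15.5059
  (100 − 64.1333)²/64.1333 = 20.0585
  (26 − 61.8667)²/61.8667 = 20.7934
χ² = 52.0603 + 53.9676 + 0.0150 + 0.0156 + 14.9579 + 15.5059 + 20.0585 + 20.7934 = 177.37
df = (4−1)(2−1) = 3. Since 177.37 > 9.348, reject the null hypothesis of independence at α = 0.025.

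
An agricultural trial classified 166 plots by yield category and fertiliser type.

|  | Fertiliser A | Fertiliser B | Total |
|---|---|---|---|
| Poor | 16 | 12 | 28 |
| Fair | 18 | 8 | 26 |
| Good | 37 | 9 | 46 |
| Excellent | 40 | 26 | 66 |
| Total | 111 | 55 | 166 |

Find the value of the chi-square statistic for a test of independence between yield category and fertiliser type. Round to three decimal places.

6.251

Grand total N = 166.
Expected counts (row total × column total / N):
  Poor, Fertiliser A: 28×111/166 = 18.7229
  Poor, Fertiliser B: 28×55/166 = 9.2771
  Fair, Fertiliser A: 26×111/166 = 17.3855
  Fair, Fertiliser B: 26×55/166 = 8.6145
  Good, Fertiliser A: 46×111/166 = 30.7590
  Good, Fertiliser B: 46×55/166 = 15.2410
  Excellent, Fertiliser A: 66×111/166 = 44.1325
  Excellent, Fertiliser B: 66×55/166 = 21.8675
Contributions (O − E)²/E:
  (16 − 18.7229)²/18.7229 = 0.3960
  (12 − 9.2771)²/9.2771 = 0.7992
  (18 − 17.3855)²/17.3855 = 0.0217
  (8 − 8.6145)²/8.6145 = 0.0438
  (37 − 30.7590)²/30.7590 = 1.2663
  (9 − 15.2410)²/15.2410 = 2.5556
  (40 − 44.1325)²/44.1325 = 0.3870
  (26 − 21.8675)²/21.8675 = 0.7810
χ² = 0.3960 + 0.7992 + 0.0217 + 0.0438 + 1.2663 + 2.5556 + 0.3870 + 0.7810 = 6.251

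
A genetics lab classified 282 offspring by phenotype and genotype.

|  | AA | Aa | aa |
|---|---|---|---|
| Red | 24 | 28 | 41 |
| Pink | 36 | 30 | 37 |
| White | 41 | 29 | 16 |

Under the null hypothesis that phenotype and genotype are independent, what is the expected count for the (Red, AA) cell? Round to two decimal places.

Row total (Red) = 93; column total (AA) = 101; grand total N = 282.
Expected count = (row total × column total) / N = 93 × 101 / 282 = 33.31.

33.31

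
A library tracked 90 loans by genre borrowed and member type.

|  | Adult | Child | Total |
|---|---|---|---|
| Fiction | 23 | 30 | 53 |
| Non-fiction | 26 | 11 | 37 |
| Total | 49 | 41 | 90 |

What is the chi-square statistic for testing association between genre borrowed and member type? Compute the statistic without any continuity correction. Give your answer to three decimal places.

Grand total N = 90.
Expected counts (row total × column total / N):
  Fiction, Adult: 53×49/90 = 28.8556
  Fiction, Child: 53×41/90 = 24.1444
  Non-fiction, Adult: 37×49/90 = 20.1444
  Non-fiction, Child: 37×41/90 = 16.8556
Contributions (O − E)²/E:
  (23 − 28.8556)²/28.8556 = 1.1883
  (30 − 24.1444)²/24.1444 = 1.4201
  (26 − 20.1444)²/20.1444 = 1.7021
  (11 − 16.8556)²/16.8556 = 2.0342
χ² = 1.1883 + 1.4201 + 1.7021 + 2.0342 = 6.345

6.345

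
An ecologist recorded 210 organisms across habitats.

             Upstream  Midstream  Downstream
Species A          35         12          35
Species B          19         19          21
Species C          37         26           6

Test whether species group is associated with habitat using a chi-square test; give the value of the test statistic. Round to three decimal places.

Row totals: 82, 59, 69. Column totals: 91, 57, 62. Grand total N = 210.
Expected counts (row total × column total / N):
  Species A, Upstream: 82×91/210 = 35.5333
  Species A, Midstream: 82×57/210 = 22.2571
  Species A, Downstream: 82×62/210 = 24.2095
  Species B, Upstream: 59×91/210 = 25.5667
  Species B, Midstream: 59×57/210 = 16.0143
  Species B, Downstream: 59×62/210 = 17.4190
  Species C, Upstream: 69×91/210 = 29.9000
  Species C, Midstream: 69×57/210 = 18.7286
  Species C, Downstream: 69×62/210 = 20.3714
Contributions (O − E)²/E:
  (35 − 35.5333)²/35.5333 = 0.0080
  (12 − 22.2571)²/22.2571 = 4.7269
  (35 − 24.2095)²/24.2095 = 4.8095
  (19 − 25.5667)²/25.5667 = 1.6866
  (19 − 16.0143)²/16.0143 = 0.5567
  (21 − 17.4190)²/17.4190 = 0.7362
  (37 − 29.9000)²/29.9000 = 1.6860
  (26 − 18.7286)²/18.7286 = 2.8231
  (6 − 20.3714)²/20.3714 = 10.1386
χ² = 0.0080 + 4.7269 + 4.8095 + 1.6866 + 0.5567 + 0.7362 + 1.6860 + 2.8231 + 10.1386 = 27.172

27.172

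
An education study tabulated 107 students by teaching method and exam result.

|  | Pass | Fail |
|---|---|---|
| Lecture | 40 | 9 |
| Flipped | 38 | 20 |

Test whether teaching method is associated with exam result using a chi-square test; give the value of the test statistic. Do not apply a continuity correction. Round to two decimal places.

Row totals: 49, 58. Column totals: 78, 29. Grand total N = 107.
Expected counts (row total × column total / N):
  Lecture, Pass: 49×78/107 = 35.720
  Lecture, Fail: 49×29/107 = 13.280
  Flipped, Pass: 58×78/107 = 42.280
  Flipped, Fail: 58×29/107 = 15.720
Contributions (O − E)²/E:
  (40 − 35.720)²/35.720 = 0.5128
  (9 − 13.280)²/13.280 = 1.3794
  (38 − 42.280)²/42.280 = 0.4333
  (20 − 15.720)²/15.720 = 1.1653
χ² = 0.5128 + 1.3794 + 0.4333 + 1.1653 = 3.49

3.49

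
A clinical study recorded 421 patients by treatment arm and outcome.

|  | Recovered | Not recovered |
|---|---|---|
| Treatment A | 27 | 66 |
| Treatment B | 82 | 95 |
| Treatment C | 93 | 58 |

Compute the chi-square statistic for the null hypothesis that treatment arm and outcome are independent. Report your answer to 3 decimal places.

Row totals: 93, 177, 151. Column totals: 202, 219. Grand total N = 421.
Expected counts (row total × column total / N):
  Treatment A, Recovered: 93×202/421 = 44.6223
  Treatment A, Not recovered: 93×219/421 = 48.3777
  Treatment B, Recovered: 177×202/421 = 84.9264
  Treatment B, Not recovered: 177×219/421 = 92.0736
  Treatment C, Recovered: 151×202/421 = 72.4513
  Treatment C, Not recovered: 151×219/421 = 78.5487
Contributions (O − E)²/E:
  (27 − 44.6223)²/44.6223 = 6.9594
  (66 − 48.3777)²/48.3777 = 6.4192
  (82 − 84.9264)²/84.9264 = 0.1008
  (95 − 92.0736)²/92.0736 = 0.0930
  (93 − 72.4513)²/72.4513 = 5.8280
  (58 − 78.5487)²/78.5487 = 5.3756
χ² = 6.9594 + 6.4192 + 0.1008 + 0.0930 + 5.8280 + 5.3756 = 24.776

24.776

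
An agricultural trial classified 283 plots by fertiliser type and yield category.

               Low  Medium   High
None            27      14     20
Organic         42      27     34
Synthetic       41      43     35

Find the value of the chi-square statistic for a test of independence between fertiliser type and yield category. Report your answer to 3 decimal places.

Row totals: 61, 103, 119. Column totals: 110, 84, 89. Grand total N = 283.
Expected counts (row total × column total / N):
  None, Low: 61×110/283 = 23.7102
  None, Medium: 61×84/283 = 18.1060
  None, High: 61×89/283 = 19.1837
  Organic, Low: 103×110/283 = 40.0353
  Organic, Medium: 103×84/283 = 30.5724
  Organic, High: 103×89/283 = 32.3922
  Synthetic, Low: 119×110/283 = 46.2544
  Synthetic, Medium: 119×84/283 = 35.3216
  Synthetic, High: 119×89/283 = 37.4240
Contributions (O − E)²/E:
  (27 − 23.7102)²/23.7102 = 0.4565
  (14 − 18.1060)²/18.1060 = 0.9311
  (20 − 19.1837)²/19.1837 = 0.0347
  (42 − 40.0353)²/40.0353 = 0.0964
  (27 − 30.5724)²/30.5724 = 0.4174
  (34 − 32.3922)²/32.3922 = 0.0798
  (41 − 46.2544)²/46.2544 = 0.5969
  (43 − 35.3216)²/35.3216 = 1.6692
  (35 − 37.4240)²/37.4240 = 0.1570
χ² = 0.4565 + 0.9311 + 0.0347 + 0.0964 + 0.4174 + 0.0798 + 0.5969 + 1.6692 + 0.1570 = 4.439

4.439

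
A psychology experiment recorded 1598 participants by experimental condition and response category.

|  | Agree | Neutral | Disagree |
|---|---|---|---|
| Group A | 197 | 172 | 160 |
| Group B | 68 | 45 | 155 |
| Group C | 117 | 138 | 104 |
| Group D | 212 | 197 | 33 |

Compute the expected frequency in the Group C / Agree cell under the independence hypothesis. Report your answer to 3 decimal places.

Row total (Group C) = 359; column total (Agree) = 594; grand total N = 1598.
Expected count = (row total × column total) / N = 359 × 594 / 1598 = 133.446.

133.446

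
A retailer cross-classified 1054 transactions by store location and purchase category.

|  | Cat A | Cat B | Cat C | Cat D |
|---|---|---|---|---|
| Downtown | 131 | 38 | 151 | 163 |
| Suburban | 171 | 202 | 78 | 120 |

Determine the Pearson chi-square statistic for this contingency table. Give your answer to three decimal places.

140.803

Row totals: 483, 571. Column totals: 302, 240, 229, 283. Grand total N = 1054.
Expected counts (row total × column total / N):
  Downtown, Cat A: 483×302/1054 = 138.3928
  Downtown, Cat B: 483×240/1054 = 109.9810
  Downtown, Cat C: 483×229/1054 = 104.9402
  Downtown, Cat D: 483×283/1054 = 129.6860
  Suburban, Cat A: 571×302/1054 = 163.6072
  Suburban, Cat B: 571×240/1054 = 130.0190
  Suburban, Cat C: 571×229/1054 = 124.0598
  Suburban, Cat D: 571×283/1054 = 153.3140
Contributions (O − E)²/E:
  (131 − 138.3928)²/138.3928 = 0.3949
  (38 − 109.9810)²/109.9810 = 47.1105
  (151 − 104.9402)²/104.9402 = 20.2163
  (163 − 129.6860)²/129.6860 = 8.5578
  (171 − 163.6072)²/163.6072 = 0.3341
  (202 − 130.0190)²/130.0190 = 39.8501
  (78 − 124.0598)²/124.0598 = 17.1007
  (120 − 153.3140)²/153.3140 = 7.2389
χ² = 0.3949 + 47.1105 + 20.2163 + 8.5578 + 0.3341 + 39.8501 + 17.1007 + 7.2389 = 140.803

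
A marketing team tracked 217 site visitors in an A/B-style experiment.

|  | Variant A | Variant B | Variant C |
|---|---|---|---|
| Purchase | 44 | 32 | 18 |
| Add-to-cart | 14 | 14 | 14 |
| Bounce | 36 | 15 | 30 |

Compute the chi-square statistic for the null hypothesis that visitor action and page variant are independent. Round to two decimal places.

Row totals: 94, 42, 81. Column totals: 94, 61, 62. Grand total N = 217.
Expected counts (row total × column total / N):
  Purchase, Variant A: 94×94/217 = 40.719
  Purchase, Variant B: 94×61/217 = 26.424
  Purchase, Variant C: 94×62/217 = 26.857
  Add-to-cart, Variant A: 42×94/217 = 18.194
  Add-to-cart, Variant B: 42×61/217 = 11.806
  Add-to-cart, Variant C: 42×62/217 = 12.000
  Bounce, Variant A: 81×94/217 = 35.088
  Bounce, Variant B: 81×61/217 = 22.770
  Bounce, Variant C: 81×62/217 = 23.143
Contributions (O − E)²/E:
  (44 − 40.719)²/40.719 = 0.2644
  (32 − 26.424)²/26.424 = 1.1766
  (18 − 26.857)²/26.857 = 2.9209
  (14 − 18.194)²/18.194 = 0.9668
  (14 − 11.806)²/11.806 = 0.4077
  (14 − 12.000)²/12.000 = 0.3333
  (36 − 35.088)²/35.088 = 0.0237
  (15 − 22.770)²/22.770 = 2.6514
  (30 − 23.143)²/23.143 = 2.0316
χ² = 0.2644 + 1.1766 + 2.9209 + 0.9668 + 0.4077 + 0.3333 + 0.0237 + 2.6514 + 2.0316 = 10.78

10.78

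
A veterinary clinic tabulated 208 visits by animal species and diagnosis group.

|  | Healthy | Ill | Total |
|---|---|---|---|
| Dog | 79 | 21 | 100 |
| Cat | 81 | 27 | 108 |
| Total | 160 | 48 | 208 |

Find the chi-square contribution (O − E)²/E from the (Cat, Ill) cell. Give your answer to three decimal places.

Row total (Cat) = 108; column total (Ill) = 48; N = 208.
Expected count E = 108 × 48 / 208 = 24.9231.
Contribution = (O − E)²/E = (27 − 24.9231)² / 24.9231 = 0.173.

0.173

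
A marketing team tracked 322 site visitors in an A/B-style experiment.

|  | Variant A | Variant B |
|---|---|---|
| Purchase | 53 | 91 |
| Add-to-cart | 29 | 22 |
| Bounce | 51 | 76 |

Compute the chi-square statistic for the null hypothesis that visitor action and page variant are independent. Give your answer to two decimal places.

Row totals: 144, 51, 127. Column totals: 133, 189. Grand total N = 322.
Expected counts (row total × column total / N):
  Purchase, Variant A: 144×133/322 = 59.478
  Purchase, Variant B: 144×189/322 = 84.522
  Add-to-cart, Variant A: 51×133/322 = 21.065
  Add-to-cart, Variant B: 51×189/322 = 29.935
  Bounce, Variant A: 127×133/322 = 52.457
  Bounce, Variant B: 127×189/322 = 74.543
Contributions (O − E)²/E:
  (53 − 59.478)²/59.478 = 0.7055
  (91 − 84.522)²/84.522 = 0.4965
  (29 − 21.065)²/21.065 = 2.9890
  (22 − 29.935)²/29.935 = 2.1034
  (51 − 52.457)²/52.457 = 0.0405
  (76 − 74.543)²/74.543 = 0.0285
χ² = 0.7055 + 0.4965 + 2.9890 + 2.1034 + 0.0405 + 0.0285 = 6.36

6.36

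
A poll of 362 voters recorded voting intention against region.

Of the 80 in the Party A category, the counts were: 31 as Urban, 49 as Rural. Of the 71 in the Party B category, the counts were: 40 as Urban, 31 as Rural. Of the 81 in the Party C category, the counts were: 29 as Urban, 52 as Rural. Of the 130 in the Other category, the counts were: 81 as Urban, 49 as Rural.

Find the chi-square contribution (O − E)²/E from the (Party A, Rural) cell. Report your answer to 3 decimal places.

2.025

Row total (Party A) = 80; column total (Rural) = 181; N = 362.
Expected count E = 80 × 181 / 362 = 40.0000.
Contribution = (O − E)²/E = (49 − 40.0000)² / 40.0000 = 2.025.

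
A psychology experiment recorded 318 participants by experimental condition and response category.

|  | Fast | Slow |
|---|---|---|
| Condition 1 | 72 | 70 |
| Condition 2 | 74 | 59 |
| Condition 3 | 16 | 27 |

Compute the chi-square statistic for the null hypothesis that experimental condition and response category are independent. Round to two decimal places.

4.42

Row totals: 142, 133, 43. Column totals: 162, 156. Grand total N = 318.
Expected counts (row total × column total / N):
  Condition 1, Fast: 142×162/318 = 72.340
  Condition 1, Slow: 142×156/318 = 69.660
  Condition 2, Fast: 133×162/318 = 67.755
  Condition 2, Slow: 133×156/318 = 65.245
  Condition 3, Fast: 43×162/318 = 21.906
  Condition 3, Slow: 43×156/318 = 21.094
Contributions (O − E)²/E:
  (72 − 72.340)²/72.340 = 0.0016
  (70 − 69.660)²/69.660 = 0.0017
  (74 − 67.755)²/67.755 = 0.5756
  (59 − 65.245)²/65.245 = 0.5977
  (16 − 21.906)²/21.906 = 1.5923
  (27 − 21.094)²/21.094 = 1.6536
χ² = 0.0016 + 0.0017 + 0.5756 + 0.5977 + 1.5923 + 1.6536 = 4.42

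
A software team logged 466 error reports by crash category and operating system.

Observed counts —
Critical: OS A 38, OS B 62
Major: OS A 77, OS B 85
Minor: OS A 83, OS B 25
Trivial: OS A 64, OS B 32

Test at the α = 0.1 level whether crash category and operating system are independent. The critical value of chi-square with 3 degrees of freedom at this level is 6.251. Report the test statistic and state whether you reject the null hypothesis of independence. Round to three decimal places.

41.392; reject H₀

Row totals: 100, 162, 108, 96. Column totals: 262, 204. Grand total N = 466.
Expected counts (row total × column total / N):
  Critical, OS A: 100×262/466 = 56.2232
  Critical, OS B: 100×204/466 = 43.7768
  Major, OS A: 162×262/466 = 91.0815
  Major, OS B: 162×204/466 = 70.9185
  Minor, OS A: 108×262/466 = 60.7210
  Minor, OS B: 108×204/466 = 47.2790
  Trivial, OS A: 96×262/466 = 53.9742
  Trivial, OS B: 96×204/466 = 42.0258
Contributions (O − E)²/E:
  (38 − 56.2232)²/56.2232 = 5.9065
  (62 − 43.7768)²/43.7768 = 7.5859
  (77 − 91.0815)²/91.0815 = 2.1770
  (85 − 70.9185)²/70.9185 = 2.7960
  (83 − 60.7210)²/60.7210 = 8.1743
  (25 − 47.2790)²/47.2790 = 10.4984
  (64 − 53.9742)²/53.9742 = 1.8623
  (32 − 42.0258)²/42.0258 = 2.3918
χ² = 5.9065 + 7.5859 + 2.1770 + 2.7960 + 8.1743 + 10.4984 + 1.8623 + 2.3918 = 41.392
df = (4−1)(2−1) = 3. Since 41.392 > 6.251, reject the null hypothesis of independence at α = 0.1.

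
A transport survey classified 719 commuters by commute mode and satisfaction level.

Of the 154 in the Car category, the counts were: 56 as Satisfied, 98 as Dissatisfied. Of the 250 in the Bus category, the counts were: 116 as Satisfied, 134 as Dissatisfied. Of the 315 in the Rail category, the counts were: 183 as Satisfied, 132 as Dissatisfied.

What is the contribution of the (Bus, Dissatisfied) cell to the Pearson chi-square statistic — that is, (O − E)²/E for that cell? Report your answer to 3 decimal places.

0.437

Row total (Bus) = 250; column total (Dissatisfied) = 364; N = 719.
Expected count E = 250 × 364 / 719 = 126.5647.
Contribution = (O − E)²/E = (134 − 126.5647)² / 126.5647 = 0.437.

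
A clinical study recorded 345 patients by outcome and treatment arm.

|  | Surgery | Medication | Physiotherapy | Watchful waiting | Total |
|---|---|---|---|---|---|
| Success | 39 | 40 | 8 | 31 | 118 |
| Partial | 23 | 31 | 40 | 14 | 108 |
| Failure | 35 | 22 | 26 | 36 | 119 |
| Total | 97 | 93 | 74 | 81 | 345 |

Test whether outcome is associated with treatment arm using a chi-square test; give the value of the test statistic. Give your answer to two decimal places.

Grand total N = 345.
Expected counts (row total × column total / N):
  Success, Surgery: 118×97/345 = 33.177
  Success, Medication: 118×93/345 = 31.809
  Success, Physiotherapy: 118×74/345 = 25.310
  Success, Watchful waiting: 118×81/345 = 27.704
  Partial, Surgery: 108×97/345 = 30.365
  Partial, Medication: 108×93/345 = 29.113
  Partial, Physiotherapy: 108×74/345 = 23.165
  Partial, Watchful waiting: 108×81/345 = 25.357
  Failure, Surgery: 119×97/345 = 33.458
  Failure, Medication: 119×93/345 = 32.078
  Failure, Physiotherapy: 119×74/345 = 25.525
  Failure, Watchful waiting: 119×81/345 = 27.939
Contributions (O − E)²/E:
  (39 − 33.177)²/33.177 = 1.0220
  (40 − 31.809)²/31.809 = 2.1092
  (8 − 25.310)²/25.310 = 11.8386
  (31 − 27.704)²/27.704 = 0.3921
  (23 − 30.365)²/30.365 = 1.7864
  (31 − 29.113)²/29.113 = 0.1223
  (40 − 23.165)²/23.165 = 12.2347
  (14 − 25.357)²/25.357 = 5.0866
  (35 − 33.458)²/33.458 = 0.0711
  (22 − 32.078)²/32.078 = 3.1662
  (26 − 25.525)²/25.525 = 0.0088
  (36 − 27.939)²/27.939 = 2.3258
χ² = 1.0220 + 2.1092 + 11.8386 + 0.3921 + 1.7864 + 0.1223 + 12.2347 + 5.0866 + 0.0711 + 3.1662 + 0.0088 + 2.3258 = 40.16

40.16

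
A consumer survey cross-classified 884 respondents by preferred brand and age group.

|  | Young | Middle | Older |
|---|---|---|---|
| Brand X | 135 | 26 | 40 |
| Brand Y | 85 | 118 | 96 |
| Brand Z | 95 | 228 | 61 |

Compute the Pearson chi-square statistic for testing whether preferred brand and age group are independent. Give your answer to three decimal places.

Row totals: 201, 299, 384. Column totals: 315, 372, 197. Grand total N = 884.
Expected counts (row total × column total / N):
  Brand X, Young: 201×315/884 = 71.62330
  Brand X, Middle: 201×372/884 = 84.58371
  Brand X, Older: 201×197/884 = 44.79299
  Brand Y, Young: 299×315/884 = 106.54412
  Brand Y, Middle: 299×372/884 = 125.82353
  Brand Y, Older: 299×197/884 = 66.63235
  Brand Z, Young: 384×315/884 = 136.83258
  Brand Z, Middle: 384×372/884 = 161.59276
  Brand Z, Older: 384×197/884 = 85.57466
Contributions (O − E)²/E:
  (135 − 71.62330)²/71.62330 = 56.0796
  (26 − 84.58371)²/84.58371 = 40.5758
  (40 − 44.79299)²/44.79299 = 0.5129
  (85 − 106.54412)²/106.54412 = 4.3564
  (118 − 125.82353)²/125.82353 = 0.4865
  (96 − 66.63235)²/66.63235 = 12.9435
  (95 − 136.83258)²/136.83258 = 12.7891
  (228 − 161.59276)²/161.59276 = 27.2903
  (61 − 85.57466)²/85.57466 = 7.0572
χ² = 56.0796 + 40.5758 + 0.5129 + 4.3564 + 0.4865 + 12.9435 + 12.7891 + 27.2903 + 7.0572 = 162.091

162.091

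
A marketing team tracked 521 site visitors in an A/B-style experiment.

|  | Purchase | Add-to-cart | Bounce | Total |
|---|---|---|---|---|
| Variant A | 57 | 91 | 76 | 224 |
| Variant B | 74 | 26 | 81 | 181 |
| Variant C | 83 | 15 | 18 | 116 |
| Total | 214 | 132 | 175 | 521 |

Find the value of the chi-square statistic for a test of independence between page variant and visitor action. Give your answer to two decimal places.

93.87

Grand total N = 521.
Expected counts (row total × column total / N):
  Variant A, Purchase: 224×214/521 = 92.008
  Variant A, Add-to-cart: 224×132/521 = 56.752
  Variant A, Bounce: 224×175/521 = 75.240
  Variant B, Purchase: 181×214/521 = 74.345
  Variant B, Add-to-cart: 181×132/521 = 45.858
  Variant B, Bounce: 181×175/521 = 60.797
  Variant C, Purchase: 116×214/521 = 47.647
  Variant C, Add-to-cart: 116×132/521 = 29.390
  Variant C, Bounce: 116×175/521 = 38.964
Contributions (O − E)²/E:
  (57 − 92.008)²/92.008 = 13.3201
  (91 − 56.752)²/56.752 = 20.6676
  (76 − 75.240)²/75.240 = 0.0077
  (74 − 74.345)²/74.345 = 0.0016
  (26 − 45.858)²/45.858 = 8.5992
  (81 − 60.797)²/60.797 = 6.7135
  (83 − 47.647)²/47.647 = 26.2311
  (15 − 29.390)²/29.390 = 7.0457
  (18 − 38.964)²/38.964 = 11.2794
χ² = 13.3201 + 20.6676 + 0.0077 + 0.0016 + 8.5992 + 6.7135 + 26.2311 + 7.0457 + 11.2794 = 93.87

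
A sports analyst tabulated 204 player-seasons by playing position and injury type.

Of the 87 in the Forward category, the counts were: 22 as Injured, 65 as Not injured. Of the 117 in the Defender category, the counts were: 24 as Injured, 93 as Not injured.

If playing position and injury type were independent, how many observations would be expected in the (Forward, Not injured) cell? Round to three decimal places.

Row total (Forward) = 87; column total (Not injured) = 158; grand total N = 204.
Expected count = (row total × column total) / N = 87 × 158 / 204 = 67.382.

67.382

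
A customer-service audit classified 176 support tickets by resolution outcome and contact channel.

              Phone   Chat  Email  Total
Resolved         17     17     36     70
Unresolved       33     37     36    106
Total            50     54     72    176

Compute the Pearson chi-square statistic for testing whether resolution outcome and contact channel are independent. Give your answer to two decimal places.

5.39

Grand total N = 176.
Expected counts (row total × column total / N):
  Resolved, Phone: 70×50/176 = 19.886
  Resolved, Chat: 70×54/176 = 21.477
  Resolved, Email: 70×72/176 = 28.636
  Unresolved, Phone: 106×50/176 = 30.114
  Unresolved, Chat: 106×54/176 = 32.523
  Unresolved, Email: 106×72/176 = 43.364
Contributions (O − E)²/E:
  (17 − 19.886)²/19.886 = 0.4188
  (17 − 21.477)²/21.477 = 0.9333
  (36 − 28.636)²/28.636 = 1.8937
  (33 − 30.114)²/30.114 = 0.2766
  (37 − 32.523)²/32.523 = 0.6163
  (36 − 43.364)²/43.364 = 1.2505
χ² = 0.4188 + 0.9333 + 1.8937 + 0.2766 + 0.6163 + 1.2505 = 5.39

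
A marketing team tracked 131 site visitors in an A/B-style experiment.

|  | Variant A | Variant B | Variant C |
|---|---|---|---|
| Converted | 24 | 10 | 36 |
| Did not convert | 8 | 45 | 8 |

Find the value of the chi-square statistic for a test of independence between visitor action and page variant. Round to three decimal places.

47.698

Row totals: 70, 61. Column totals: 32, 55, 44. Grand total N = 131.
Expected counts (row total × column total / N):
  Converted, Variant A: 70×32/131 = 17.09924
  Converted, Variant B: 70×55/131 = 29.38931
  Converted, Variant C: 70×44/131 = 23.51145
  Did not convert, Variant A: 61×32/131 = 14.90076
  Did not convert, Variant B: 61×55/131 = 25.61069
  Did not convert, Variant C: 61×44/131 = 20.48855
Contributions (O − E)²/E:
  (24 − 17.09924)²/17.09924 = 2.7849
  (10 − 29.38931)²/29.38931 = 12.7919
  (36 − 23.51145)²/23.51145 = 6.6335
  (8 − 14.90076)²/14.90076 = 3.1958
  (45 − 25.61069)²/25.61069 = 14.6792
  (8 − 20.48855)²/20.48855 = 7.6122
χ² = 2.7849 + 12.7919 + 6.6335 + 3.1958 + 14.6792 + 7.6122 = 47.698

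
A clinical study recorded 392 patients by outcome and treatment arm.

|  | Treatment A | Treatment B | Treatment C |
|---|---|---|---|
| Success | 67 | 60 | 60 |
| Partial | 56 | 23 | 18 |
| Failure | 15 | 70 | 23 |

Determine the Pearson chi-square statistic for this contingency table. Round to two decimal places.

60.17

Row totals: 187, 97, 108. Column totals: 138, 153, 101. Grand total N = 392.
Expected counts (row total × column total / N):
  Success, Treatment A: 187×138/392 = 65.832
  Success, Treatment B: 187×153/392 = 72.987
  Success, Treatment C: 187×101/392 = 48.181
  Partial, Treatment A: 97×138/392 = 34.148
  Partial, Treatment B: 97×153/392 = 37.860
  Partial, Treatment C: 97×101/392 = 24.992
  Failure, Treatment A: 108×138/392 = 38.020
  Failure, Treatment B: 108×153/392 = 42.153
  Failure, Treatment C: 108×101/392 = 27.827
Contributions (O − E)²/E:
  (67 − 65.832)²/65.832 = 0.0207
  (60 − 72.987)²/72.987 = 2.3109
  (60 − 48.181)²/48.181 = 2.8992
  (56 − 34.148)²/34.148 = 13.9835
  (23 − 37.860)²/37.860 = 5.8325
  (18 − 24.992)²/24.992 = 1.9561
  (15 − 38.020)²/38.020 = 13.9379
  (70 − 42.153)²/42.153 = 18.3962
  (23 − 27.827)²/27.827 = 0.8373
χ² = 0.0207 + 2.3109 + 2.8992 + 13.9835 + 5.8325 + 1.9561 + 13.9379 + 18.3962 + 0.8373 = 60.17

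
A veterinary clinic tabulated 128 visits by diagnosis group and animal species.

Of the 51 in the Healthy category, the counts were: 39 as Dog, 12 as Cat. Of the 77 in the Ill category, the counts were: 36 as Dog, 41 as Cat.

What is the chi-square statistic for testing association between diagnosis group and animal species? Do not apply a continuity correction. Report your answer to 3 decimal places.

Row totals: 51, 77. Column totals: 75, 53. Grand total N = 128.
Expected counts (row total × column total / N):
  Healthy, Dog: 51×75/128 = 29.88281
  Healthy, Cat: 51×53/128 = 21.11719
  Ill, Dog: 77×75/128 = 45.11719
  Ill, Cat: 77×53/128 = 31.88281
Contributions (O − E)²/E:
  (39 − 29.88281)²/29.88281 = 2.7816
  (12 − 21.11719)²/21.11719 = 3.9363
  (36 − 45.11719)²/45.11719 = 1.8424
  (41 − 31.88281)²/31.88281 = 2.6071
χ² = 2.7816 + 3.9363 + 1.8424 + 2.6071 = 11.167

11.167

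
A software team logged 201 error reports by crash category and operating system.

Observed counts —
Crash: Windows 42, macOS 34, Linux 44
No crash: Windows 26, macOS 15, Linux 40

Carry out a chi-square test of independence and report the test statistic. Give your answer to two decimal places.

3.90

Row totals: 120, 81. Column totals: 68, 49, 84. Grand total N = 201.
Expected counts (row total × column total / N):
  Crash, Windows: 120×68/201 = 40.597
  Crash, macOS: 120×49/201 = 29.254
  Crash, Linux: 120×84/201 = 50.149
  No crash, Windows: 81×68/201 = 27.403
  No crash, macOS: 81×49/201 = 19.746
  No crash, Linux: 81×84/201 = 33.851
Contributions (O − E)²/E:
  (42 − 40.597)²/40.597 = 0.0485
  (34 − 29.254)²/29.254 = 0.7700
  (44 − 50.149)²/50.149 = 0.7540
  (26 − 27.403)²/27.403 = 0.0718
  (15 − 19.746)²/19.746 = 1.1407
  (40 − 33.851)²/33.851 = 1.1170
χ² = 0.0485 + 0.7700 + 0.7540 + 0.0718 + 1.1407 + 1.1170 = 3.90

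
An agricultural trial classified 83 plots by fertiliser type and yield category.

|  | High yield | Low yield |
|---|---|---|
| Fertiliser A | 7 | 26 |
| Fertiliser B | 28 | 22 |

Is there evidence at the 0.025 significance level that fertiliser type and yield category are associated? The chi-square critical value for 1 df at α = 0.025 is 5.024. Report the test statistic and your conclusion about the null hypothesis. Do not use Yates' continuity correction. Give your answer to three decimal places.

9.865; reject H₀

Row totals: 33, 50. Column totals: 35, 48. Grand total N = 83.
Expected counts (row total × column total / N):
  Fertiliser A, High yield: 33×35/83 = 13.9157
  Fertiliser A, Low yield: 33×48/83 = 19.0843
  Fertiliser B, High yield: 50×35/83 = 21.0843
  Fertiliser B, Low yield: 50×48/83 = 28.9157
Contributions (O − E)²/E:
  (7 − 13.9157)²/13.9157 = 3.4369
  (26 − 19.0843)²/19.0843 = 2.5061
  (28 − 21.0843)²/21.0843 = 2.2684
  (22 − 28.9157)²/28.9157 = 1.6540
χ² = 3.4369 + 2.5061 + 2.2684 + 1.6540 = 9.865
df = (2−1)(2−1) = 1. Since 9.865 > 5.024, reject the null hypothesis of independence at α = 0.025.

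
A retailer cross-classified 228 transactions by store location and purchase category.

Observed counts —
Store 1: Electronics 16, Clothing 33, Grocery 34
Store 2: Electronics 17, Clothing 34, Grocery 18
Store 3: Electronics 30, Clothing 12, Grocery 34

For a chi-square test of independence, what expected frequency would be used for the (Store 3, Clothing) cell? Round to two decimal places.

Row total (Store 3) = 76; column total (Clothing) = 79; grand total N = 228.
Expected count = (row total × column total) / N = 76 × 79 / 228 = 26.33.

26.33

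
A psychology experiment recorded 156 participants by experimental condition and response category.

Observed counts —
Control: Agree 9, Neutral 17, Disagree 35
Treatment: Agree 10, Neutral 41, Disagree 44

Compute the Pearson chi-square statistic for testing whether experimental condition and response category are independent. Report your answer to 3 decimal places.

3.778

Row totals: 61, 95. Column totals: 19, 58, 79. Grand total N = 156.
Expected counts (row total × column total / N):
  Control, Agree: 61×19/156 = 7.4295
  Control, Neutral: 61×58/156 = 22.6795
  Control, Disagree: 61×79/156 = 30.8910
  Treatment, Agree: 95×19/156 = 11.5705
  Treatment, Neutral: 95×58/156 = 35.3205
  Treatment, Disagree: 95×79/156 = 48.1090
Contributions (O − E)²/E:
  (9 − 7.4295)²/7.4295 = 0.3320
  (17 − 22.6795)²/22.6795 = 1.4223
  (35 − 30.8910)²/30.8910 = 0.5466
  (10 − 11.5705)²/11.5705 = 0.2132
  (41 − 35.3205)²/35.3205 = 0.9133
  (44 − 48.1090)²/48.1090 = 0.3510
χ² = 0.3320 + 1.4223 + 0.5466 + 0.2132 + 0.9133 + 0.3510 = 3.778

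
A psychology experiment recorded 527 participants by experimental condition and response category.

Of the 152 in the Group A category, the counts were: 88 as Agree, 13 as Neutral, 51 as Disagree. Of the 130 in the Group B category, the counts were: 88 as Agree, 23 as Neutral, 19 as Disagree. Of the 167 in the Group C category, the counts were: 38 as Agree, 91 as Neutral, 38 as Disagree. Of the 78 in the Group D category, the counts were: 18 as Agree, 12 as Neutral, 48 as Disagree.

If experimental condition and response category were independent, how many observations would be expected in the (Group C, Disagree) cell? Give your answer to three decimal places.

Row total (Group C) = 167; column total (Disagree) = 156; grand total N = 527.
Expected count = (row total × column total) / N = 167 × 156 / 527 = 49.435.

49.435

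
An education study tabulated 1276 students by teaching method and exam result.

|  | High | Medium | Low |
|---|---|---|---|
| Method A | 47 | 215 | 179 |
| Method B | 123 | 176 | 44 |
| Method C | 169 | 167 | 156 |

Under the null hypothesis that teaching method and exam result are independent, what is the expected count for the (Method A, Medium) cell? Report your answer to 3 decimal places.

192.851

Row total (Method A) = 441; column total (Medium) = 558; grand total N = 1276.
Expected count = (row total × column total) / N = 441 × 558 / 1276 = 192.851.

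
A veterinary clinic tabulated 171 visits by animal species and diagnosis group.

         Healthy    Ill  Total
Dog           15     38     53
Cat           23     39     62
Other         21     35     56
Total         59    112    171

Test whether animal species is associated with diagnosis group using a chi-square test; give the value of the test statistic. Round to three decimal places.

Grand total N = 171.
Expected counts (row total × column total / N):
  Dog, Healthy: 53×59/171 = 18.2865
  Dog, Ill: 53×112/171 = 34.7135
  Cat, Healthy: 62×59/171 = 21.3918
  Cat, Ill: 62×112/171 = 40.6082
  Other, Healthy: 56×59/171 = 19.3216
  Other, Ill: 56×112/171 = 36.6784
Contributions (O − E)²/E:
  (15 − 18.2865)²/18.2865 = 0.5907
  (38 − 34.7135)²/34.7135 = 0.3111
  (23 − 21.3918)²/21.3918 = 0.1209
  (39 − 40.6082)²/40.6082 = 0.0637
  (21 − 19.3216)²/19.3216 = 0.1458
  (35 − 36.6784)²/36.6784 = 0.0768
χ² = 0.5907 + 0.3111 + 0.1209 + 0.0637 + 0.1458 + 0.0768 = 1.309

1.309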